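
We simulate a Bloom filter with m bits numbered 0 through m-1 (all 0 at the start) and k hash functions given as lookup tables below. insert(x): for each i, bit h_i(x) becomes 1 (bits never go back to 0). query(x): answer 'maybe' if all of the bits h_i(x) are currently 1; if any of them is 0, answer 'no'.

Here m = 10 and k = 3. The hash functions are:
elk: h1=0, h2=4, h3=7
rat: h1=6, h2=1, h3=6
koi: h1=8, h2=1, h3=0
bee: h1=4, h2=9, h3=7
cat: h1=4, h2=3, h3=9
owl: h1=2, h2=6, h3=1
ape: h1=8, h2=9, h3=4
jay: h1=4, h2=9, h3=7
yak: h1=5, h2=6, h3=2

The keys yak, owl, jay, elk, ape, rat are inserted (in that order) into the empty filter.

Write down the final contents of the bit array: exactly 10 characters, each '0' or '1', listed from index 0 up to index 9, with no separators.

Answer: 1110111111

Derivation:
Start: bits=0000000000
After insert 'yak': sets bits 2 5 6 -> bits=0010011000
After insert 'owl': sets bits 1 2 6 -> bits=0110011000
After insert 'jay': sets bits 4 7 9 -> bits=0110111101
After insert 'elk': sets bits 0 4 7 -> bits=1110111101
After insert 'ape': sets bits 4 8 9 -> bits=1110111111
After insert 'rat': sets bits 1 6 -> bits=1110111111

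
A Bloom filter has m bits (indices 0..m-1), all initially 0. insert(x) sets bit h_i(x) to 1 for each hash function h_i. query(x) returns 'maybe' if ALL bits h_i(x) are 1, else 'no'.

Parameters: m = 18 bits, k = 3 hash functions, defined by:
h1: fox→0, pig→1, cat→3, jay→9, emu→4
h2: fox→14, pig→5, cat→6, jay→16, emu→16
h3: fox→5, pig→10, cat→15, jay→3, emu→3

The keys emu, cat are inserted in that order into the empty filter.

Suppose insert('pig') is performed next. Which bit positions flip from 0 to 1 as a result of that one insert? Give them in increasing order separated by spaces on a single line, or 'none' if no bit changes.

Answer: 1 5 10

Derivation:
Start: bits=000000000000000000
After insert 'emu': sets bits 3 4 16 -> bits=000110000000000010
After insert 'cat': sets bits 3 6 15 -> bits=000110100000000110
insert 'pig' would touch bits 1 5 10; currently bit1=0, bit5=0, bit10=0
Bits that are 0 among those (would change 0->1): 1 5 10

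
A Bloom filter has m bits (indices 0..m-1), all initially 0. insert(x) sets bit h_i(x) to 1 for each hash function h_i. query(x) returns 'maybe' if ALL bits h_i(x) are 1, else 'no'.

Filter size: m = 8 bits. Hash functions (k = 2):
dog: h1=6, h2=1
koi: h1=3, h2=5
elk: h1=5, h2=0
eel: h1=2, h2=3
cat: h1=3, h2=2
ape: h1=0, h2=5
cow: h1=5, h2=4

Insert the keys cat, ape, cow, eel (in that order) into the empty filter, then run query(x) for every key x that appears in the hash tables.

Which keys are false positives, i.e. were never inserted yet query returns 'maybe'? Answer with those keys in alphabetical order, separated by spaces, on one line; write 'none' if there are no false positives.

Start: bits=00000000
After insert 'cat': sets bits 2 3 -> bits=00110000
After insert 'ape': sets bits 0 5 -> bits=10110100
After insert 'cow': sets bits 4 5 -> bits=10111100
After insert 'eel': sets bits 2 3 -> bits=10111100
Not inserted: dog elk koi — query each against bits=10111100:
query dog: checks bit1=0, bit6=0 (has a 0) -> no => not a false positive
query elk: checks bit0=1, bit5=1 (all 1) -> maybe => FALSE POSITIVE
query koi: checks bit3=1, bit5=1 (all 1) -> maybe => FALSE POSITIVE
False positives (alphabetical): elk koi

Answer: elk koi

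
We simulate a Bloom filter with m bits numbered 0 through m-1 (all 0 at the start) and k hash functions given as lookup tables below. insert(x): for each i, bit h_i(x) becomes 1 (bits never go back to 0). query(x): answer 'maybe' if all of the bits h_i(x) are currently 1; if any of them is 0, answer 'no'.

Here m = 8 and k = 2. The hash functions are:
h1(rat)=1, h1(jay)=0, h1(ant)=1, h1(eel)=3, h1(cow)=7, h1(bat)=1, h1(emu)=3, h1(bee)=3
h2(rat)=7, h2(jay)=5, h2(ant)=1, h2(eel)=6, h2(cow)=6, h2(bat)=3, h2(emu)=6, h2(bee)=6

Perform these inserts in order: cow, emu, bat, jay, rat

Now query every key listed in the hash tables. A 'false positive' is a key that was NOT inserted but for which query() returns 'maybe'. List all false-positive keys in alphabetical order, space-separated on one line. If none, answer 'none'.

Answer: ant bee eel

Derivation:
Start: bits=00000000
After insert 'cow': sets bits 6 7 -> bits=00000011
After insert 'emu': sets bits 3 6 -> bits=00010011
After insert 'bat': sets bits 1 3 -> bits=01010011
After insert 'jay': sets bits 0 5 -> bits=11010111
After insert 'rat': sets bits 1 7 -> bits=11010111
Not inserted: ant bee eel — query each against bits=11010111:
query ant: checks bit1=1 (all 1) -> maybe => FALSE POSITIVE
query bee: checks bit3=1, bit6=1 (all 1) -> maybe => FALSE POSITIVE
query eel: checks bit3=1, bit6=1 (all 1) -> maybe => FALSE POSITIVE
False positives (alphabetical): ant bee eel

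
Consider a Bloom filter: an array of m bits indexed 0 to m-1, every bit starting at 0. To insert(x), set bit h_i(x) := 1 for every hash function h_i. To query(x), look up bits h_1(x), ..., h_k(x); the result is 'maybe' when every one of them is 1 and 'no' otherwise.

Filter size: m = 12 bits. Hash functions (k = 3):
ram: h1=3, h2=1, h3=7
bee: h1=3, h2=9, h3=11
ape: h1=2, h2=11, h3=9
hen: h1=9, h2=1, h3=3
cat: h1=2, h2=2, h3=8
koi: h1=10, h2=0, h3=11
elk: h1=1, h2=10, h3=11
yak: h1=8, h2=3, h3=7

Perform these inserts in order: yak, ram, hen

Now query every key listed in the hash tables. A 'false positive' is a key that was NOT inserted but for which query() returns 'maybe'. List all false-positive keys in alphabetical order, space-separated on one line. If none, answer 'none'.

Answer: none

Derivation:
Start: bits=000000000000
After insert 'yak': sets bits 3 7 8 -> bits=000100011000
After insert 'ram': sets bits 1 3 7 -> bits=010100011000
After insert 'hen': sets bits 1 3 9 -> bits=010100011100
Not inserted: ape bee cat elk koi — query each against bits=010100011100:
query ape: checks bit2=0, bit9=1, bit11=0 (has a 0) -> no => not a false positive
query bee: checks bit3=1, bit9=1, bit11=0 (has a 0) -> no => not a false positive
query cat: checks bit2=0, bit8=1 (has a 0) -> no => not a false positive
query elk: checks bit1=1, bit10=0, bit11=0 (has a 0) -> no => not a false positive
query koi: checks bit0=0, bit10=0, bit11=0 (has a 0) -> no => not a false positive
False positives (alphabetical): none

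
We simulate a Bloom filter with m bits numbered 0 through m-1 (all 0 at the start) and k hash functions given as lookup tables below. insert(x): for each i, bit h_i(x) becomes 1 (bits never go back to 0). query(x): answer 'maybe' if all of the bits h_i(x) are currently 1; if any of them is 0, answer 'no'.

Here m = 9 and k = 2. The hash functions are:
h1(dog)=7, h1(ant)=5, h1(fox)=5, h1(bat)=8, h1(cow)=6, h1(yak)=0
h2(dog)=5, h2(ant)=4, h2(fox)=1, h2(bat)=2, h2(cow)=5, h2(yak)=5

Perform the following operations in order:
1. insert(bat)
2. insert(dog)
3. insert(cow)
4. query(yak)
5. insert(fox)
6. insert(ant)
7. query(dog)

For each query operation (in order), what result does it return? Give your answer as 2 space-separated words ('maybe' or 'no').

Start: bits=000000000
Op 1: insert bat -> sets bits 2 8 -> bits=001000001
Op 2: insert dog -> sets bits 5 7 -> bits=001001011
Op 3: insert cow -> sets bits 5 6 -> bits=001001111
Op 4: query yak -> checks bit0=0, bit5=1 (has a 0) -> no
Op 5: insert fox -> sets bits 1 5 -> bits=011001111
Op 6: insert ant -> sets bits 4 5 -> bits=011011111
Op 7: query dog -> checks bit5=1, bit7=1 (all 1) -> maybe
Query results in order: no maybe

Answer: no maybe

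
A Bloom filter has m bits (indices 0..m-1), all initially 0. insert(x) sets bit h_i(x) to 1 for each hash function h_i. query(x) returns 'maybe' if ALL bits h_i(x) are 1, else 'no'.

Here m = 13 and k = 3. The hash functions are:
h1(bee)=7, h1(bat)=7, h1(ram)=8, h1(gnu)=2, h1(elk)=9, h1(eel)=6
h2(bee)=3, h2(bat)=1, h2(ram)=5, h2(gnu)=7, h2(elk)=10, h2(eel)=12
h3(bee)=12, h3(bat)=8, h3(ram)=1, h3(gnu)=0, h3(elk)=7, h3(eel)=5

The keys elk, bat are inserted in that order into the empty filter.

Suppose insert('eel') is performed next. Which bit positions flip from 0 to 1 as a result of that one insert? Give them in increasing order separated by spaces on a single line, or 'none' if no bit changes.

Start: bits=0000000000000
After insert 'elk': sets bits 7 9 10 -> bits=0000000101100
After insert 'bat': sets bits 1 7 8 -> bits=0100000111100
insert 'eel' would touch bits 5 6 12; currently bit5=0, bit6=0, bit12=0
Bits that are 0 among those (would change 0->1): 5 6 12

Answer: 5 6 12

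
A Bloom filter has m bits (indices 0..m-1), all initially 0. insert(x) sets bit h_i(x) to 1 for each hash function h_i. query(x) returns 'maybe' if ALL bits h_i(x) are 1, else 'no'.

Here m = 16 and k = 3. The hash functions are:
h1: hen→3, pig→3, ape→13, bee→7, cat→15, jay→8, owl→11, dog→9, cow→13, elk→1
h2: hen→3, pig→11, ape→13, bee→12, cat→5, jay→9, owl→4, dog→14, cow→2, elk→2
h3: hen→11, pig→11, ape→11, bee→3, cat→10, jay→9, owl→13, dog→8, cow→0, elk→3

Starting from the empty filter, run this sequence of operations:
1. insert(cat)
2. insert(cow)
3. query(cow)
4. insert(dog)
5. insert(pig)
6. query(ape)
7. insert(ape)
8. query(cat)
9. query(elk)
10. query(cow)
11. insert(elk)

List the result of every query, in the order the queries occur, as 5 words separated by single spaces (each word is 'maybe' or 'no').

Answer: maybe maybe maybe no maybe

Derivation:
Start: bits=0000000000000000
Op 1: insert cat -> sets bits 5 10 15 -> bits=0000010000100001
Op 2: insert cow -> sets bits 0 2 13 -> bits=1010010000100101
Op 3: query cow -> checks bit0=1, bit2=1, bit13=1 (all 1) -> maybe
Op 4: insert dog -> sets bits 8 9 14 -> bits=1010010011100111
Op 5: insert pig -> sets bits 3 11 -> bits=1011010011110111
Op 6: query ape -> checks bit11=1, bit13=1 (all 1) -> maybe
Op 7: insert ape -> sets bits 11 13 -> bits=1011010011110111
Op 8: query cat -> checks bit5=1, bit10=1, bit15=1 (all 1) -> maybe
Op 9: query elk -> checks bit1=0, bit2=1, bit3=1 (has a 0) -> no
Op 10: query cow -> checks bit0=1, bit2=1, bit13=1 (all 1) -> maybe
Op 11: insert elk -> sets bits 1 2 3 -> bits=1111010011110111
Query results in order: maybe maybe maybe no maybe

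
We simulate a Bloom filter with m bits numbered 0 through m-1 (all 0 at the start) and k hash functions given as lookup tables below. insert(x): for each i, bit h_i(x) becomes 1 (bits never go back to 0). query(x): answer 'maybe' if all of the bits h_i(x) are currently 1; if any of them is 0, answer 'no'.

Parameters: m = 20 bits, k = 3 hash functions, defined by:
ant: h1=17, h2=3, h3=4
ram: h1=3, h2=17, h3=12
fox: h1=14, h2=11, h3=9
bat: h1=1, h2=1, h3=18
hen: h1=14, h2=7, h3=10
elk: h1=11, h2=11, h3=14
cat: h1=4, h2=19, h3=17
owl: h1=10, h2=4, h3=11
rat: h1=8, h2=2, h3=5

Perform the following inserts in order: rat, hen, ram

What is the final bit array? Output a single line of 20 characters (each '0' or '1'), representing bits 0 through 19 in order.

Answer: 00110101101010100100

Derivation:
Start: bits=00000000000000000000
After insert 'rat': sets bits 2 5 8 -> bits=00100100100000000000
After insert 'hen': sets bits 7 10 14 -> bits=00100101101000100000
After insert 'ram': sets bits 3 12 17 -> bits=00110101101010100100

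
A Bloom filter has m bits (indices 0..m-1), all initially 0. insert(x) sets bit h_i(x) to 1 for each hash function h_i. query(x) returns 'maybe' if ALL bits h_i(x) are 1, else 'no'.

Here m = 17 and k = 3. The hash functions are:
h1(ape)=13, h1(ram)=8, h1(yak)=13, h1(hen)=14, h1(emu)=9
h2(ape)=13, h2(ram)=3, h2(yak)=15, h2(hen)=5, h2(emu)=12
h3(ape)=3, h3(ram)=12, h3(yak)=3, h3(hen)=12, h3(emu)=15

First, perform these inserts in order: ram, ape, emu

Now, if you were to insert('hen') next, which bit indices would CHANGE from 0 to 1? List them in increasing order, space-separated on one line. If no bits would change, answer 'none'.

Start: bits=00000000000000000
After insert 'ram': sets bits 3 8 12 -> bits=00010000100010000
After insert 'ape': sets bits 3 13 -> bits=00010000100011000
After insert 'emu': sets bits 9 12 15 -> bits=00010000110011010
insert 'hen' would touch bits 5 12 14; currently bit5=0, bit12=1, bit14=0
Bits that are 0 among those (would change 0->1): 5 14

Answer: 5 14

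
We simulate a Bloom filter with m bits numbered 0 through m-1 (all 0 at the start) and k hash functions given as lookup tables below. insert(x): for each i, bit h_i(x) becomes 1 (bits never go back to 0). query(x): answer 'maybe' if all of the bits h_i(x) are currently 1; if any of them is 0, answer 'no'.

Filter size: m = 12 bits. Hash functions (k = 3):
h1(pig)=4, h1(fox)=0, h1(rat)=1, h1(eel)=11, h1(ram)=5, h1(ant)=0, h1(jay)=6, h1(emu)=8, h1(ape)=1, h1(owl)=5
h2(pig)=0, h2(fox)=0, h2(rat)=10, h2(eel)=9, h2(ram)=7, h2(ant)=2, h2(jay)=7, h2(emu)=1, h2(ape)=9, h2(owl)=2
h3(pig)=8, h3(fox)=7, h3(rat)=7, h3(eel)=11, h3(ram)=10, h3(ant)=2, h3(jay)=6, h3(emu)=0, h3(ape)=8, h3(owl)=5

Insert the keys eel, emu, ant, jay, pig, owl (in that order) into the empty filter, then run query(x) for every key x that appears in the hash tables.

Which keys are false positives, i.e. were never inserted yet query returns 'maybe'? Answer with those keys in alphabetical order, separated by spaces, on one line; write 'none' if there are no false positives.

Start: bits=000000000000
After insert 'eel': sets bits 9 11 -> bits=000000000101
After insert 'emu': sets bits 0 1 8 -> bits=110000001101
After insert 'ant': sets bits 0 2 -> bits=111000001101
After insert 'jay': sets bits 6 7 -> bits=111000111101
After insert 'pig': sets bits 0 4 8 -> bits=111010111101
After insert 'owl': sets bits 2 5 -> bits=111011111101
Not inserted: ape fox ram rat — query each against bits=111011111101:
query ape: checks bit1=1, bit8=1, bit9=1 (all 1) -> maybe => FALSE POSITIVE
query fox: checks bit0=1, bit7=1 (all 1) -> maybe => FALSE POSITIVE
query ram: checks bit5=1, bit7=1, bit10=0 (has a 0) -> no => not a false positive
query rat: checks bit1=1, bit7=1, bit10=0 (has a 0) -> no => not a false positive
False positives (alphabetical): ape fox

Answer: ape fox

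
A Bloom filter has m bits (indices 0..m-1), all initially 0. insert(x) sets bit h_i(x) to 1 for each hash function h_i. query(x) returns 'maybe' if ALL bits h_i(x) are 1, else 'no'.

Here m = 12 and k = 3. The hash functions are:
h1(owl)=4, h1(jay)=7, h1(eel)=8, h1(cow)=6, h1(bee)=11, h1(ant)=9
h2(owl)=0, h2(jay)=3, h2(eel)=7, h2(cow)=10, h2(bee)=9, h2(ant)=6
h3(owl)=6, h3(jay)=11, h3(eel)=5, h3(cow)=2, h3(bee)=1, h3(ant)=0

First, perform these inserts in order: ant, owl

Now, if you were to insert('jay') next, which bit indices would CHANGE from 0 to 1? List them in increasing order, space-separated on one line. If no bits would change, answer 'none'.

Answer: 3 7 11

Derivation:
Start: bits=000000000000
After insert 'ant': sets bits 0 6 9 -> bits=100000100100
After insert 'owl': sets bits 0 4 6 -> bits=100010100100
insert 'jay' would touch bits 3 7 11; currently bit3=0, bit7=0, bit11=0
Bits that are 0 among those (would change 0->1): 3 7 11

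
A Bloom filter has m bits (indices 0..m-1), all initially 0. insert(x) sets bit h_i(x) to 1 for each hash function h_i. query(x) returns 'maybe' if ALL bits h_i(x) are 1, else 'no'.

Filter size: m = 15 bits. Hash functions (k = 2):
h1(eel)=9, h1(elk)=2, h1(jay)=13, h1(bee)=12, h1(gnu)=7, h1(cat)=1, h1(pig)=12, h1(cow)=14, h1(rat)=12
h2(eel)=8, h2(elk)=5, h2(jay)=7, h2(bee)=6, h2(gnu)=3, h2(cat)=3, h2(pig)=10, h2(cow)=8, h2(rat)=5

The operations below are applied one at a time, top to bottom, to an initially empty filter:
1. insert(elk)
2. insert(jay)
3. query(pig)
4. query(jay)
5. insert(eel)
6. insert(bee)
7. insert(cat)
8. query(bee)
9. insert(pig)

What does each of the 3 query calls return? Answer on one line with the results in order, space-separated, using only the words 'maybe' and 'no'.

Start: bits=000000000000000
Op 1: insert elk -> sets bits 2 5 -> bits=001001000000000
Op 2: insert jay -> sets bits 7 13 -> bits=001001010000010
Op 3: query pig -> checks bit10=0, bit12=0 (has a 0) -> no
Op 4: query jay -> checks bit7=1, bit13=1 (all 1) -> maybe
Op 5: insert eel -> sets bits 8 9 -> bits=001001011100010
Op 6: insert bee -> sets bits 6 12 -> bits=001001111100110
Op 7: insert cat -> sets bits 1 3 -> bits=011101111100110
Op 8: query bee -> checks bit6=1, bit12=1 (all 1) -> maybe
Op 9: insert pig -> sets bits 10 12 -> bits=011101111110110
Query results in order: no maybe maybe

Answer: no maybe maybe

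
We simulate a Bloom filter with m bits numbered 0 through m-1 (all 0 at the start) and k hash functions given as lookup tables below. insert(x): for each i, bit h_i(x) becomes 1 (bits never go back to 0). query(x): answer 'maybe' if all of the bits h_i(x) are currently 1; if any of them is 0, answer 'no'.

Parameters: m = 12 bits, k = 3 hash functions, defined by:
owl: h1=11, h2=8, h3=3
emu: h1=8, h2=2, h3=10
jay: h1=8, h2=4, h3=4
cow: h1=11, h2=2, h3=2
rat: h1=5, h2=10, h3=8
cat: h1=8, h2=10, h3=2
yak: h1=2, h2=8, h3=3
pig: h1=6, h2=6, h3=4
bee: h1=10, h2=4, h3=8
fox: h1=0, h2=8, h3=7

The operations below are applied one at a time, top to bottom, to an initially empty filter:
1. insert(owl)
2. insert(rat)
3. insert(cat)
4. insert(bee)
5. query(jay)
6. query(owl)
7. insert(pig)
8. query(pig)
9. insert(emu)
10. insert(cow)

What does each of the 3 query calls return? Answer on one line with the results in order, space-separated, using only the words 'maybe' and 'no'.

Start: bits=000000000000
Op 1: insert owl -> sets bits 3 8 11 -> bits=000100001001
Op 2: insert rat -> sets bits 5 8 10 -> bits=000101001011
Op 3: insert cat -> sets bits 2 8 10 -> bits=001101001011
Op 4: insert bee -> sets bits 4 8 10 -> bits=001111001011
Op 5: query jay -> checks bit4=1, bit8=1 (all 1) -> maybe
Op 6: query owl -> checks bit3=1, bit8=1, bit11=1 (all 1) -> maybe
Op 7: insert pig -> sets bits 4 6 -> bits=001111101011
Op 8: query pig -> checks bit4=1, bit6=1 (all 1) -> maybe
Op 9: insert emu -> sets bits 2 8 10 -> bits=001111101011
Op 10: insert cow -> sets bits 2 11 -> bits=001111101011
Query results in order: maybe maybe maybe

Answer: maybe maybe maybe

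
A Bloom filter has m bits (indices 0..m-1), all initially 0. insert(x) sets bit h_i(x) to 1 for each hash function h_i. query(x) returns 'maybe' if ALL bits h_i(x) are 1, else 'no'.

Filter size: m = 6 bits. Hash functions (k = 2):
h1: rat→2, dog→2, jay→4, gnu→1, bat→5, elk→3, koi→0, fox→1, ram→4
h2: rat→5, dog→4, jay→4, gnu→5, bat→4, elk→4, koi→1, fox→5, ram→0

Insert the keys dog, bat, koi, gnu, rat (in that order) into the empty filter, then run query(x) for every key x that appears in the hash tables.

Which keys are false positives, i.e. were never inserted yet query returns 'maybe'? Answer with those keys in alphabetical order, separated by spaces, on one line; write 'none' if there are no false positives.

Answer: fox jay ram

Derivation:
Start: bits=000000
After insert 'dog': sets bits 2 4 -> bits=001010
After insert 'bat': sets bits 4 5 -> bits=001011
After insert 'koi': sets bits 0 1 -> bits=111011
After insert 'gnu': sets bits 1 5 -> bits=111011
After insert 'rat': sets bits 2 5 -> bits=111011
Not inserted: elk fox jay ram — query each against bits=111011:
query elk: checks bit3=0, bit4=1 (has a 0) -> no => not a false positive
query fox: checks bit1=1, bit5=1 (all 1) -> maybe => FALSE POSITIVE
query jay: checks bit4=1 (all 1) -> maybe => FALSE POSITIVE
query ram: checks bit0=1, bit4=1 (all 1) -> maybe => FALSE POSITIVE
False positives (alphabetical): fox jay ram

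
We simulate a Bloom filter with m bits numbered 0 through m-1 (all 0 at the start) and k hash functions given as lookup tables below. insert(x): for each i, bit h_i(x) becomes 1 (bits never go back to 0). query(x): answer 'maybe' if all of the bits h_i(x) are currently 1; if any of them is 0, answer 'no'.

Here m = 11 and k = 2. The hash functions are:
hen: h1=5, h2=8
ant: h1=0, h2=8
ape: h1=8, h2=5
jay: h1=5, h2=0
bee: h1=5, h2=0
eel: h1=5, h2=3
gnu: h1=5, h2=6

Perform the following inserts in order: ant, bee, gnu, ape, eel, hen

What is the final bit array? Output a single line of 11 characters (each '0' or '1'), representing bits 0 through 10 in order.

Answer: 10010110100

Derivation:
Start: bits=00000000000
After insert 'ant': sets bits 0 8 -> bits=10000000100
After insert 'bee': sets bits 0 5 -> bits=10000100100
After insert 'gnu': sets bits 5 6 -> bits=10000110100
After insert 'ape': sets bits 5 8 -> bits=10000110100
After insert 'eel': sets bits 3 5 -> bits=10010110100
After insert 'hen': sets bits 5 8 -> bits=10010110100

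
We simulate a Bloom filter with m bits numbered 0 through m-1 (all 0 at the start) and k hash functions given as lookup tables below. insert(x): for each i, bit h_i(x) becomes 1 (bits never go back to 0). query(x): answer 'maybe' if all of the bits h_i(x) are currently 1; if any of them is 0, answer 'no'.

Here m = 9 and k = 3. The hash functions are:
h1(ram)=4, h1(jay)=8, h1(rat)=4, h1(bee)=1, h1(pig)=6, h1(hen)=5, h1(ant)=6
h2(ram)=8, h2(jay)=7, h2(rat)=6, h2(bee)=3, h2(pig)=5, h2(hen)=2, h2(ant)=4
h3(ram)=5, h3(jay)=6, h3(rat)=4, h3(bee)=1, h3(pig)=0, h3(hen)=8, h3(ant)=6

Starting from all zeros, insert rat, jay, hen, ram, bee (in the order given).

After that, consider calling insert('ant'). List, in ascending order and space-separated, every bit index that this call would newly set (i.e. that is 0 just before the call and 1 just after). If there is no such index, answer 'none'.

Answer: none

Derivation:
Start: bits=000000000
After insert 'rat': sets bits 4 6 -> bits=000010100
After insert 'jay': sets bits 6 7 8 -> bits=000010111
After insert 'hen': sets bits 2 5 8 -> bits=001011111
After insert 'ram': sets bits 4 5 8 -> bits=001011111
After insert 'bee': sets bits 1 3 -> bits=011111111
insert 'ant' would touch bits 4 6; currently bit4=1, bit6=1
Bits that are 0 among those (would change 0->1): none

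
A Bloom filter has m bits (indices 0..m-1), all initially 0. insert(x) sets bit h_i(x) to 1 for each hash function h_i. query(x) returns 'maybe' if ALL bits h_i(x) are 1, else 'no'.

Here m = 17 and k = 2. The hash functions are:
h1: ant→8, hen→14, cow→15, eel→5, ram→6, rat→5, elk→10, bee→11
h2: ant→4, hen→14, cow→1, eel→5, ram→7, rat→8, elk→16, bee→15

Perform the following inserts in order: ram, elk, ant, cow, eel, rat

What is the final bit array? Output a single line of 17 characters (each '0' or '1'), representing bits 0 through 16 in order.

Answer: 01001111101000011

Derivation:
Start: bits=00000000000000000
After insert 'ram': sets bits 6 7 -> bits=00000011000000000
After insert 'elk': sets bits 10 16 -> bits=00000011001000001
After insert 'ant': sets bits 4 8 -> bits=00001011101000001
After insert 'cow': sets bits 1 15 -> bits=01001011101000011
After insert 'eel': sets bits 5 -> bits=01001111101000011
After insert 'rat': sets bits 5 8 -> bits=01001111101000011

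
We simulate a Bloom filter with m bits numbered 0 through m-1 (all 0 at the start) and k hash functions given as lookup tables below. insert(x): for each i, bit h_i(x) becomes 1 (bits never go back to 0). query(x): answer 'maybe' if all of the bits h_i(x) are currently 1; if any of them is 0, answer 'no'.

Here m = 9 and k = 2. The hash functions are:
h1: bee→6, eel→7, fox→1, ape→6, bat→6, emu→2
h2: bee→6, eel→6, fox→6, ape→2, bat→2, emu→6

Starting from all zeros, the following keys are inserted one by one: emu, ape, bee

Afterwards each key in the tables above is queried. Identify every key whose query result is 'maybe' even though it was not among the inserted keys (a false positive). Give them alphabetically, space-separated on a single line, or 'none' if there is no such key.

Start: bits=000000000
After insert 'emu': sets bits 2 6 -> bits=001000100
After insert 'ape': sets bits 2 6 -> bits=001000100
After insert 'bee': sets bits 6 -> bits=001000100
Not inserted: bat eel fox — query each against bits=001000100:
query bat: checks bit2=1, bit6=1 (all 1) -> maybe => FALSE POSITIVE
query eel: checks bit6=1, bit7=0 (has a 0) -> no => not a false positive
query fox: checks bit1=0, bit6=1 (has a 0) -> no => not a false positive
False positives (alphabetical): bat

Answer: bat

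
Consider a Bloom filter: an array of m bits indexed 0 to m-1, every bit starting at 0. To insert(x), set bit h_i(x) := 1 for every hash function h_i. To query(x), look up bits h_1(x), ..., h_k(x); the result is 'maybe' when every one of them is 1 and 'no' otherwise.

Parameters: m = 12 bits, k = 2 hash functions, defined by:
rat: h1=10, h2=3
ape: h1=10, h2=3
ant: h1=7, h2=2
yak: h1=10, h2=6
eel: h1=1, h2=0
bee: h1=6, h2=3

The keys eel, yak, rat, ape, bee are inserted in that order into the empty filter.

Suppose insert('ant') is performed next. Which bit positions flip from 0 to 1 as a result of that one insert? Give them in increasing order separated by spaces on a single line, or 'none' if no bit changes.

Answer: 2 7

Derivation:
Start: bits=000000000000
After insert 'eel': sets bits 0 1 -> bits=110000000000
After insert 'yak': sets bits 6 10 -> bits=110000100010
After insert 'rat': sets bits 3 10 -> bits=110100100010
After insert 'ape': sets bits 3 10 -> bits=110100100010
After insert 'bee': sets bits 3 6 -> bits=110100100010
insert 'ant' would touch bits 2 7; currently bit2=0, bit7=0
Bits that are 0 among those (would change 0->1): 2 7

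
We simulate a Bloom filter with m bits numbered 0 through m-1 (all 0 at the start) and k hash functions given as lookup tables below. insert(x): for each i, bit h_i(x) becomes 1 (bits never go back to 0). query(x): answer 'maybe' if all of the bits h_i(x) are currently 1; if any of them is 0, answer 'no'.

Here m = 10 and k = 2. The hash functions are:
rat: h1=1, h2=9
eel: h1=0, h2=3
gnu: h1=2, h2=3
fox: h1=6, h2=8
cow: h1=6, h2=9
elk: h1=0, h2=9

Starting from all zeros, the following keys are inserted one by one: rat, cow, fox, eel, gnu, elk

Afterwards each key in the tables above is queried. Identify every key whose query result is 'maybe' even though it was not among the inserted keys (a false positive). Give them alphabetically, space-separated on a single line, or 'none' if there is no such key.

Start: bits=0000000000
After insert 'rat': sets bits 1 9 -> bits=0100000001
After insert 'cow': sets bits 6 9 -> bits=0100001001
After insert 'fox': sets bits 6 8 -> bits=0100001011
After insert 'eel': sets bits 0 3 -> bits=1101001011
After insert 'gnu': sets bits 2 3 -> bits=1111001011
After insert 'elk': sets bits 0 9 -> bits=1111001011
Not inserted: (none) — query each against bits=1111001011:
False positives (alphabetical): none

Answer: none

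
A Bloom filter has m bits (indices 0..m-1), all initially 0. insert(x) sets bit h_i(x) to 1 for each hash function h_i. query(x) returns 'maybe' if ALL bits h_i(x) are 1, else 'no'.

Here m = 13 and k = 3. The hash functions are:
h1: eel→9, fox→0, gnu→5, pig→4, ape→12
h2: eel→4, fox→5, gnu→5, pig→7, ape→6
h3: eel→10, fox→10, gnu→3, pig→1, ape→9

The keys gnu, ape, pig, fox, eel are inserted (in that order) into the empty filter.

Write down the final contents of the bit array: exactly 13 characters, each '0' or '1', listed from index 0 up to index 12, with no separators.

Start: bits=0000000000000
After insert 'gnu': sets bits 3 5 -> bits=0001010000000
After insert 'ape': sets bits 6 9 12 -> bits=0001011001001
After insert 'pig': sets bits 1 4 7 -> bits=0101111101001
After insert 'fox': sets bits 0 5 10 -> bits=1101111101101
After insert 'eel': sets bits 4 9 10 -> bits=1101111101101

Answer: 1101111101101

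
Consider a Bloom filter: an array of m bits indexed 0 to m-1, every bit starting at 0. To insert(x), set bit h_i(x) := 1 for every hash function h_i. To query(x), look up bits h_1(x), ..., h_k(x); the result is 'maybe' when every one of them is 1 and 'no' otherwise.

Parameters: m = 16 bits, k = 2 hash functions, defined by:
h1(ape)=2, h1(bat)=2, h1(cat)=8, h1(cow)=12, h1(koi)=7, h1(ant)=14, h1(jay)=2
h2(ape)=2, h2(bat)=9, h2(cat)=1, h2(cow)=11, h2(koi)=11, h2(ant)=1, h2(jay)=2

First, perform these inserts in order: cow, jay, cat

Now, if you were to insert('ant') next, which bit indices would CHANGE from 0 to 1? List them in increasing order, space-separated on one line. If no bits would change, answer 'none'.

Start: bits=0000000000000000
After insert 'cow': sets bits 11 12 -> bits=0000000000011000
After insert 'jay': sets bits 2 -> bits=0010000000011000
After insert 'cat': sets bits 1 8 -> bits=0110000010011000
insert 'ant' would touch bits 1 14; currently bit1=1, bit14=0
Bits that are 0 among those (would change 0->1): 14

Answer: 14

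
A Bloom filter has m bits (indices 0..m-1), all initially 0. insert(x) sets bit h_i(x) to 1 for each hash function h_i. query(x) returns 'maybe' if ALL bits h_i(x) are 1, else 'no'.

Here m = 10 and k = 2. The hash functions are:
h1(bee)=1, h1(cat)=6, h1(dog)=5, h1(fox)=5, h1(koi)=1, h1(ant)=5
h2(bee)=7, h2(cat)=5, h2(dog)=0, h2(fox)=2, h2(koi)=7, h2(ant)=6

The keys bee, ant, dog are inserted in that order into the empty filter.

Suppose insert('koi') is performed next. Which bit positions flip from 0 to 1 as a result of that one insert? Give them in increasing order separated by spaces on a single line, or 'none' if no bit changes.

Answer: none

Derivation:
Start: bits=0000000000
After insert 'bee': sets bits 1 7 -> bits=0100000100
After insert 'ant': sets bits 5 6 -> bits=0100011100
After insert 'dog': sets bits 0 5 -> bits=1100011100
insert 'koi' would touch bits 1 7; currently bit1=1, bit7=1
Bits that are 0 among those (would change 0->1): none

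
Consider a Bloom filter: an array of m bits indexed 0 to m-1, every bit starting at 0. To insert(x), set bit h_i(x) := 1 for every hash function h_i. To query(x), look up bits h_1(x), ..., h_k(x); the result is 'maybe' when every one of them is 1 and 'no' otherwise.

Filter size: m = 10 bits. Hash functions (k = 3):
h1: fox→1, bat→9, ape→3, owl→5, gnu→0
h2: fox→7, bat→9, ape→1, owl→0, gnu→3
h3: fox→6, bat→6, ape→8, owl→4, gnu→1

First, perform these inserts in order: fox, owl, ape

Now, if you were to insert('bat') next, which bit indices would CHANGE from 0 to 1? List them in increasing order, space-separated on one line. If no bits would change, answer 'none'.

Start: bits=0000000000
After insert 'fox': sets bits 1 6 7 -> bits=0100001100
After insert 'owl': sets bits 0 4 5 -> bits=1100111100
After insert 'ape': sets bits 1 3 8 -> bits=1101111110
insert 'bat' would touch bits 6 9; currently bit6=1, bit9=0
Bits that are 0 among those (would change 0->1): 9

Answer: 9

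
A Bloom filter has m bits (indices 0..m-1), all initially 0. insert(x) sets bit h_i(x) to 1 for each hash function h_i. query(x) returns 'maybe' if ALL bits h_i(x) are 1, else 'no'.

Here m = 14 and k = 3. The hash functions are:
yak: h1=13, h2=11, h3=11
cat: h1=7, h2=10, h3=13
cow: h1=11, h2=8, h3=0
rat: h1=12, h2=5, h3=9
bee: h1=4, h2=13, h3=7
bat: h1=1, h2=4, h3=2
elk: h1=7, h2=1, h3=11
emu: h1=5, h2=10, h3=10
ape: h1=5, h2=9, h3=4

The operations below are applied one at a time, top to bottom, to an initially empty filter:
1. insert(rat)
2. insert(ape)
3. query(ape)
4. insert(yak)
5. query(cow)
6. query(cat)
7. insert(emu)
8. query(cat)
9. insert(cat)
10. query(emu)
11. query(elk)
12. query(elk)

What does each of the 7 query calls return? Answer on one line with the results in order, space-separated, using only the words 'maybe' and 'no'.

Answer: maybe no no no maybe no no

Derivation:
Start: bits=00000000000000
Op 1: insert rat -> sets bits 5 9 12 -> bits=00000100010010
Op 2: insert ape -> sets bits 4 5 9 -> bits=00001100010010
Op 3: query ape -> checks bit4=1, bit5=1, bit9=1 (all 1) -> maybe
Op 4: insert yak -> sets bits 11 13 -> bits=00001100010111
Op 5: query cow -> checks bit0=0, bit8=0, bit11=1 (has a 0) -> no
Op 6: query cat -> checks bit7=0, bit10=0, bit13=1 (has a 0) -> no
Op 7: insert emu -> sets bits 5 10 -> bits=00001100011111
Op 8: query cat -> checks bit7=0, bit10=1, bit13=1 (has a 0) -> no
Op 9: insert cat -> sets bits 7 10 13 -> bits=00001101011111
Op 10: query emu -> checks bit5=1, bit10=1 (all 1) -> maybe
Op 11: query elk -> checks bit1=0, bit7=1, bit11=1 (has a 0) -> no
Op 12: query elk -> checks bit1=0, bit7=1, bit11=1 (has a 0) -> no
Query results in order: maybe no no no maybe no no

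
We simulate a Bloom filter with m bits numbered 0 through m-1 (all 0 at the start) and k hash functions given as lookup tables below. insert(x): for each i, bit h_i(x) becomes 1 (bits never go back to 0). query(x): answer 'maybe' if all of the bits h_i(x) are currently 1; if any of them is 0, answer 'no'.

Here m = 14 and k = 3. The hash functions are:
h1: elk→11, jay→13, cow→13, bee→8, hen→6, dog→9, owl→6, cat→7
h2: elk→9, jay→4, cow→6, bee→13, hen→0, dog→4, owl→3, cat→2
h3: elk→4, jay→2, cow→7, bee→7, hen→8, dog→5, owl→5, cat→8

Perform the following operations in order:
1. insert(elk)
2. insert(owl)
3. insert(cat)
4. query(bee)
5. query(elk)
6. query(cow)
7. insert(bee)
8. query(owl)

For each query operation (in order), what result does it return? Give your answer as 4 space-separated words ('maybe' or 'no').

Start: bits=00000000000000
Op 1: insert elk -> sets bits 4 9 11 -> bits=00001000010100
Op 2: insert owl -> sets bits 3 5 6 -> bits=00011110010100
Op 3: insert cat -> sets bits 2 7 8 -> bits=00111111110100
Op 4: query bee -> checks bit7=1, bit8=1, bit13=0 (has a 0) -> no
Op 5: query elk -> checks bit4=1, bit9=1, bit11=1 (all 1) -> maybe
Op 6: query cow -> checks bit6=1, bit7=1, bit13=0 (has a 0) -> no
Op 7: insert bee -> sets bits 7 8 13 -> bits=00111111110101
Op 8: query owl -> checks bit3=1, bit5=1, bit6=1 (all 1) -> maybe
Query results in order: no maybe no maybe

Answer: no maybe no maybe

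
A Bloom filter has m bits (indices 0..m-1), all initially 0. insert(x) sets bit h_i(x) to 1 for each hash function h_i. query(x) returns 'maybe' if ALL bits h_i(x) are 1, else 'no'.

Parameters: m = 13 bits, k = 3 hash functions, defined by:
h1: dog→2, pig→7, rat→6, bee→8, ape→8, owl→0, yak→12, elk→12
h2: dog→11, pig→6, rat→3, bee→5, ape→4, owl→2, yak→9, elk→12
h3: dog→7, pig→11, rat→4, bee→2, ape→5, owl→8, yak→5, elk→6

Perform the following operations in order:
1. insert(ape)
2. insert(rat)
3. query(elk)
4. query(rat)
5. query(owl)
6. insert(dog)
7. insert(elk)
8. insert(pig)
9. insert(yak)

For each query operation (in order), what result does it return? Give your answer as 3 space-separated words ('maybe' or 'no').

Answer: no maybe no

Derivation:
Start: bits=0000000000000
Op 1: insert ape -> sets bits 4 5 8 -> bits=0000110010000
Op 2: insert rat -> sets bits 3 4 6 -> bits=0001111010000
Op 3: query elk -> checks bit6=1, bit12=0 (has a 0) -> no
Op 4: query rat -> checks bit3=1, bit4=1, bit6=1 (all 1) -> maybe
Op 5: query owl -> checks bit0=0, bit2=0, bit8=1 (has a 0) -> no
Op 6: insert dog -> sets bits 2 7 11 -> bits=0011111110010
Op 7: insert elk -> sets bits 6 12 -> bits=0011111110011
Op 8: insert pig -> sets bits 6 7 11 -> bits=0011111110011
Op 9: insert yak -> sets bits 5 9 12 -> bits=0011111111011
Query results in order: no maybe no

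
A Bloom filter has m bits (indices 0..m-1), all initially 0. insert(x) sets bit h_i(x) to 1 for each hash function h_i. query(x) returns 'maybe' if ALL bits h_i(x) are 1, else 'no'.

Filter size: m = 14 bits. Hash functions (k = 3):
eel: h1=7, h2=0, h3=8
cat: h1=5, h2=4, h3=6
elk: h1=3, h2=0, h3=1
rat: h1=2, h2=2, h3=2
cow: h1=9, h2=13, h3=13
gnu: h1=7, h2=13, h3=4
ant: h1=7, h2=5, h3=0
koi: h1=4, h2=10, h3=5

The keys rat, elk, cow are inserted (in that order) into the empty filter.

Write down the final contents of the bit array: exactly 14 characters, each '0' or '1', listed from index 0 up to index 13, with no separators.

Start: bits=00000000000000
After insert 'rat': sets bits 2 -> bits=00100000000000
After insert 'elk': sets bits 0 1 3 -> bits=11110000000000
After insert 'cow': sets bits 9 13 -> bits=11110000010001

Answer: 11110000010001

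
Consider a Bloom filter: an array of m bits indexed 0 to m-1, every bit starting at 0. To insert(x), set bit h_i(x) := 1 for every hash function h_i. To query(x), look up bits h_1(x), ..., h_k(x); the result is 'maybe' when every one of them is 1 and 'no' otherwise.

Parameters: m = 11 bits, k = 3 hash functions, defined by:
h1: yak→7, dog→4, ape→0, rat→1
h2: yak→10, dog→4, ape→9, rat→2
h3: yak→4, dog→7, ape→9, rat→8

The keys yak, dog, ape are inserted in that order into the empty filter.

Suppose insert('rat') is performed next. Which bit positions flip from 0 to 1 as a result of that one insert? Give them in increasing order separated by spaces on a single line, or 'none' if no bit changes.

Start: bits=00000000000
After insert 'yak': sets bits 4 7 10 -> bits=00001001001
After insert 'dog': sets bits 4 7 -> bits=00001001001
After insert 'ape': sets bits 0 9 -> bits=10001001011
insert 'rat' would touch bits 1 2 8; currently bit1=0, bit2=0, bit8=0
Bits that are 0 among those (would change 0->1): 1 2 8

Answer: 1 2 8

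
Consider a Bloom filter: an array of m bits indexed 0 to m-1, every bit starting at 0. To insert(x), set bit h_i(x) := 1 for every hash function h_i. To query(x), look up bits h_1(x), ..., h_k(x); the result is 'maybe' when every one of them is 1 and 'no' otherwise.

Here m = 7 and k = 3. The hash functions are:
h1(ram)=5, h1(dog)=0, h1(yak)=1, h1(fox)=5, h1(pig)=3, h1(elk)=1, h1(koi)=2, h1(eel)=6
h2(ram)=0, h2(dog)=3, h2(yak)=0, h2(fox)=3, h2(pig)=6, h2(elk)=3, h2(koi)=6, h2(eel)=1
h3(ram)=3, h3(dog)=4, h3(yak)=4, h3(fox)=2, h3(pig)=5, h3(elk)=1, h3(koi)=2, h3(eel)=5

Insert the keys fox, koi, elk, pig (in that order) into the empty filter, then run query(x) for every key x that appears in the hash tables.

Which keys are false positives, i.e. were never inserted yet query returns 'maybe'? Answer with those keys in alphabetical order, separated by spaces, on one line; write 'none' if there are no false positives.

Answer: eel

Derivation:
Start: bits=0000000
After insert 'fox': sets bits 2 3 5 -> bits=0011010
After insert 'koi': sets bits 2 6 -> bits=0011011
After insert 'elk': sets bits 1 3 -> bits=0111011
After insert 'pig': sets bits 3 5 6 -> bits=0111011
Not inserted: dog eel ram yak — query each against bits=0111011:
query dog: checks bit0=0, bit3=1, bit4=0 (has a 0) -> no => not a false positive
query eel: checks bit1=1, bit5=1, bit6=1 (all 1) -> maybe => FALSE POSITIVE
query ram: checks bit0=0, bit3=1, bit5=1 (has a 0) -> no => not a false positive
query yak: checks bit0=0, bit1=1, bit4=0 (has a 0) -> no => not a false positive
False positives (alphabetical): eel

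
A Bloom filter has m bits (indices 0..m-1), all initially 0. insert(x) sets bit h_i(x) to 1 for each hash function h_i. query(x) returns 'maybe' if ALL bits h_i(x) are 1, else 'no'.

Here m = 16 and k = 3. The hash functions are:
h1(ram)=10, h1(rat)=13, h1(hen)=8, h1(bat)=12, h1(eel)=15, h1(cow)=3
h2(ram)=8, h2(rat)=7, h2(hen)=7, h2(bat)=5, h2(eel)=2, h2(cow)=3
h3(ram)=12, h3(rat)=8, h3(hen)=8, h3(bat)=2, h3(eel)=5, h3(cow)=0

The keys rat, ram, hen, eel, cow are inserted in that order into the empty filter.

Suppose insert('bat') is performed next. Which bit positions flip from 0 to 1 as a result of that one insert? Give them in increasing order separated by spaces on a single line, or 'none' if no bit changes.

Answer: none

Derivation:
Start: bits=0000000000000000
After insert 'rat': sets bits 7 8 13 -> bits=0000000110000100
After insert 'ram': sets bits 8 10 12 -> bits=0000000110101100
After insert 'hen': sets bits 7 8 -> bits=0000000110101100
After insert 'eel': sets bits 2 5 15 -> bits=0010010110101101
After insert 'cow': sets bits 0 3 -> bits=1011010110101101
insert 'bat' would touch bits 2 5 12; currently bit2=1, bit5=1, bit12=1
Bits that are 0 among those (would change 0->1): none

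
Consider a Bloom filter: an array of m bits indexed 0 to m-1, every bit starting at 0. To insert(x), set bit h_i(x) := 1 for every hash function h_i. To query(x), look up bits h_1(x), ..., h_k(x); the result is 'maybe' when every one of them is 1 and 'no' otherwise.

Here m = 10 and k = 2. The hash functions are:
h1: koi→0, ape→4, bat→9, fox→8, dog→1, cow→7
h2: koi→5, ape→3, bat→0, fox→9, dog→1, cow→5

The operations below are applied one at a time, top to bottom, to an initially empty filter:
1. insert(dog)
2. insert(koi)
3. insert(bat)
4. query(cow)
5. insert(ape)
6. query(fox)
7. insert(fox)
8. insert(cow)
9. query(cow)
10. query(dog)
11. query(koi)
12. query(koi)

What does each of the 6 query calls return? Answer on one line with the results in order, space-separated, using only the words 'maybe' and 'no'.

Start: bits=0000000000
Op 1: insert dog -> sets bits 1 -> bits=0100000000
Op 2: insert koi -> sets bits 0 5 -> bits=1100010000
Op 3: insert bat -> sets bits 0 9 -> bits=1100010001
Op 4: query cow -> checks bit5=1, bit7=0 (has a 0) -> no
Op 5: insert ape -> sets bits 3 4 -> bits=1101110001
Op 6: query fox -> checks bit8=0, bit9=1 (has a 0) -> no
Op 7: insert fox -> sets bits 8 9 -> bits=1101110011
Op 8: insert cow -> sets bits 5 7 -> bits=1101110111
Op 9: query cow -> checks bit5=1, bit7=1 (all 1) -> maybe
Op 10: query dog -> checks bit1=1 (all 1) -> maybe
Op 11: query koi -> checks bit0=1, bit5=1 (all 1) -> maybe
Op 12: query koi -> checks bit0=1, bit5=1 (all 1) -> maybe
Query results in order: no no maybe maybe maybe maybe

Answer: no no maybe maybe maybe maybe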